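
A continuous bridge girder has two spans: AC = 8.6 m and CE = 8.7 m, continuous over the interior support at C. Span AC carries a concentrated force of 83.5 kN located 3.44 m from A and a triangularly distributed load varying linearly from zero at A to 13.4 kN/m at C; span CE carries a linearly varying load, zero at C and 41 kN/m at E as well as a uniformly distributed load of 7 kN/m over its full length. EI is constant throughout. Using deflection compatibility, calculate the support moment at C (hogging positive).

Insert a hinge at C; M_C is the redundant, and each span becomes simply supported.
End slopes at the hinge C, treating each span as simply supported:
  span AC: point load 83.5 at a = 3.44: Pab(L + a)/(6LEI) = 345.8/EI
  span AC: triangular load, peak 13.4: w₀L³/(45EI) = 189.4/EI
  span CE: triangular load, peak 41: 7w₀L³/(360EI) = 525/EI
  span CE: UDL 7: wL³/(24EI) = 192.1/EI
  relative rotation θ_0 = (535.2 + 717)/EI = 1252/EI
A unit hogging moment at C produces rotation L₁/(3EI) + L₂/(3EI) = 5.767/EI.
Slope continuity at C: θ_0 = M_C·5.767/EI, so M_C = 1252/5.767 = 217.2 kN·m (hogging).

M_C = 217.2 kN·m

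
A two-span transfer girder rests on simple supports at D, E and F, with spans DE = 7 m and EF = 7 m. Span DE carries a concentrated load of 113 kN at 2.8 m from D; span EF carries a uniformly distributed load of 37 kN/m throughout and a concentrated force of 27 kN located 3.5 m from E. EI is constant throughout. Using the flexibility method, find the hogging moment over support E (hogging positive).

M_E = 197.5 kN·m

Insert a hinge at E; M_E is the redundant, and each span becomes simply supported.
Discontinuity in slope at E on the released structure — sum the simple-span end rotations:
  span DE: point load 113 at a = 2.8: Pab(L + a)/(6LEI) = 310.1/EI
  span EF: UDL 37: wL³/(24EI) = 528.8/EI
  span EF: point load 27 at a = 3.5: Pab(L + b)/(6LEI) = 82.69/EI
  relative rotation θ_0 = (310.1 + 611.5)/EI = 921.6/EI
A unit hogging moment at E produces rotation L₁/(3EI) + L₂/(3EI) = 4.667/EI.
Compatibility: M_E·(L₁+L₂)/(3EI) = θ_0, giving M_E = 197.5 kN·m (hogging).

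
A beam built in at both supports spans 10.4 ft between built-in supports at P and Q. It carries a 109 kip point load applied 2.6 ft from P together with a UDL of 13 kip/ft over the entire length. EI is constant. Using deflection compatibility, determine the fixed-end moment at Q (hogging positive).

M_Q = 170.3 kip·ft

Release both end moments; the primary structure is a simply-supported span PQ with redundants M_P and M_Q.
End rotations of the released simple span under the applied load (×1/EI):
  at P: point load 109 at a = 2.6: Pab(L + b)/(6LEI) = 644.7/EI
  at Q: point load 109 at a = 2.6: Pab(L + a)/(6LEI) = 460.5/EI
  at P: UDL 13: wL³/(24EI) = 609.3/EI
  at Q: UDL 13: wL³/(24EI) = 609.3/EI
  θ_P0 = 1254/EI,  θ_Q0 = 1070/EI
Flexibility coefficients: a unit moment at one end gives L/(3EI) there and L/(6EI) at the far end, so f₁₁ = f₂₂ = 3.467/EI and f₁₂ = f₂₁ = 1.733/EI.
Compatibility — zero rotation at each built-in end:
  3.467 M_P + 1.733 M_Q = 1254
  1.733 M_P + 3.467 M_Q = 1070
Solving the pair gives M_P = 276.6 kip·ft and M_Q = 170.3 kip·ft (hogging).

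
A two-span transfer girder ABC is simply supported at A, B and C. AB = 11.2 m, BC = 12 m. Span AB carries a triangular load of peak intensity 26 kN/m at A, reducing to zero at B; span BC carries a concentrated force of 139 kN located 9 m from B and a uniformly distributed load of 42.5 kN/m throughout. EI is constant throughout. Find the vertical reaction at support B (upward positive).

Insert a hinge at B; M_B is the redundant, and each span becomes simply supported.
End slopes at the hinge B, treating each span as simply supported:
  span AB: triangular load, peak 26: 7w₀L³/(360EI) = 710.3/EI
  span BC: point load 139 at a = 9: Pab(L + b)/(6LEI) = 781.9/EI
  span BC: UDL 42.5: wL³/(24EI) = 3060/EI
  relative rotation θ_0 = (710.3 + 3842)/EI = 4552/EI
A unit hogging moment at B produces rotation L₁/(3EI) + L₂/(3EI) = 7.733/EI.
Compatibility: M_B·(L₁+L₂)/(3EI) = θ_0, giving M_B = 588.6 kN·m (hogging).
Span AB, ΣM about A with M_B applied at B: R_B^{AB}·11.2 = 543.6 + 588.6, so R_B^{AB} = 101.1 kN and R_A = 145.6 − 101.1 = 44.51 kN.
Span BC, ΣM about C: R_B^{BC}·12 = 3477 + 588.6, so R_B^{BC} = 338.8 kN and R_C = 649 − 338.8 = 310.2 kN.
R_B = 101.1 + 338.8 = 439.9 kN.

R_B = 439.9 kN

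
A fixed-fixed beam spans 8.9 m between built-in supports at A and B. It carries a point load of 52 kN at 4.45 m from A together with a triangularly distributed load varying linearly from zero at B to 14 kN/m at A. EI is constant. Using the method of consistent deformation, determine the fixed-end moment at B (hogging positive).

Take the two fixed-end moments M_A, M_B as redundants; the released structure is the simple span AB.
Simple-span end rotations at A and B under the given loads:
  at A: point load 52 at a = 4.45: Pab(L + b)/(6LEI) = 257.4/EI
  at B: point load 52 at a = 4.45: Pab(L + a)/(6LEI) = 257.4/EI
  at A: triangular load, peak 14: w₀L³/(45EI) = 219.3/EI
  at B: triangular load, peak 14: 7w₀L³/(360EI) = 191.9/EI
  θ_A0 = 476.8/EI,  θ_B0 = 449.3/EI
Flexibility coefficients: a unit moment at one end gives L/(3EI) there and L/(6EI) at the far end, so f₁₁ = f₂₂ = 2.967/EI and f₁₂ = f₂₁ = 1.483/EI.
Compatibility — zero rotation at each built-in end:
  2.967 M_A + 1.483 M_B = 476.8
  1.483 M_A + 2.967 M_B = 449.3
Solving the pair gives M_A = 113.3 kN·m and M_B = 94.81 kN·m (hogging).

M_B = 94.81 kN·m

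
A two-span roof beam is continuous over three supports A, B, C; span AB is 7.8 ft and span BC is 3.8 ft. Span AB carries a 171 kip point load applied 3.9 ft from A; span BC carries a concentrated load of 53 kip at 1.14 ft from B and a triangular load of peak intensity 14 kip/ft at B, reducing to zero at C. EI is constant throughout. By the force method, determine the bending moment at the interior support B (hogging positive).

Release continuity at B by inserting a hinge; the redundant is the internal moment M_B. The primary structure is two simply-supported spans AB and BC.
Discontinuity in slope at B on the released structure — sum the simple-span end rotations:
  span AB: point load 171 at a = 3.9: Pab(L + a)/(6LEI) = 650.2/EI
  span BC: point load 53 at a = 1.14: Pab(L + b)/(6LEI) = 45.54/EI
  span BC: triangular load, peak 14: w₀L³/(45EI) = 17.07/EI
  relative rotation θ_0 = (650.2 + 62.61)/EI = 712.8/EI
A unit hogging moment at B produces rotation L₁/(3EI) + L₂/(3EI) = 3.867/EI.
Compatibility: M_B·(L₁+L₂)/(3EI) = θ_0, giving M_B = 184.4 kip·ft (hogging).

M_B = 184.4 kip·ft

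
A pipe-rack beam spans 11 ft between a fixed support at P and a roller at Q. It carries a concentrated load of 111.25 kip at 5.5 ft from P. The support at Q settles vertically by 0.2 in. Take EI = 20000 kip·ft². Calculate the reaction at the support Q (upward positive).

Take the reaction at Q as the redundant and release it; the primary structure is a cantilever fixed at P.
Primary-structure tip deflection at Q by superposition:
  point load 111.25 at a = 5.5: Pa²(3L − a)/(6EI) = 15424/EI
Tip deflection under a unit load at Q: L³/(3EI) = 443.7/EI.
With EI = 20000 kip·ft²: δ_0 = 0.77122 ft and δ_{QQ} = 0.022183 ft/kip.
Compatibility — the beam at Q must follow the support down by 0.01667 ft: δ_0 − R_Q·δ_{QQ} = 0.01667, so R_Q = (0.77122 − 0.01667)/0.022183 = 34.01 kip.

R_Q = 34.01 kip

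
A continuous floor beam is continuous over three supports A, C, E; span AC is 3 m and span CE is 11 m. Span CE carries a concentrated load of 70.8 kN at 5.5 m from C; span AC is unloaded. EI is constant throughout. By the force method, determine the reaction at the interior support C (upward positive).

R_C = 84.08 kN

Insert a hinge at C; M_C is the redundant, and each span becomes simply supported.
Rotations at C on the released spans (each span's end-slope, ×1/EI):
  span CE: point load 70.8 at a = 5.5: Pab(L + b)/(6LEI) = 535.4/EI
  relative rotation θ_0 = (0 + 535.4)/EI = 535.4/EI
A unit hogging moment at C produces rotation L₁/(3EI) + L₂/(3EI) = 4.667/EI.
Slope continuity at C: θ_0 = M_C·4.667/EI, so M_C = 535.4/4.667 = 114.7 kN·m (hogging).
Span AC, ΣM about A with M_C applied at C: R_C^{AC}·3 = 0 + 114.7, so R_C^{AC} = 38.24 kN and R_A = 0 − 38.24 = -38.24 kN.
Span CE, ΣM about E: R_C^{CE}·11 = 389.4 + 114.7, so R_C^{CE} = 45.83 kN and R_E = 70.8 − 45.83 = 24.97 kN.
R_C = 38.24 + 45.83 = 84.08 kN.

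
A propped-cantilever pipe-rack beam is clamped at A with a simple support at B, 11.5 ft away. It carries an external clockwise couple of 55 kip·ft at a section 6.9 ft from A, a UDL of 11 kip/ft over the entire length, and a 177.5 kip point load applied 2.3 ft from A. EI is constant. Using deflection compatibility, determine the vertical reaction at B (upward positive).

R_B = 63.4 kip

Choose R_B as the redundant. The primary structure is the cantilever fixed at A.
Primary-structure tip deflection at B by superposition:
  clockwise couple 55 at a = 6.9: M₀a(2L − a)/(2EI) = 3055/EI
  UDL 11: wL⁴/(8EI) = 24049/EI
  point load 177.5 at a = 2.3: Pa²(3L − a)/(6EI) = 5039/EI
  δ_0 = 32143/EI
Flexibility coefficient — unit upward force at B: δ_{BB} = L³/(3EI) = 507/EI.
Compatibility at B: δ_0 − R_B·δ_{BB} = 0, so R_B = 32143/507 = 63.4 kip.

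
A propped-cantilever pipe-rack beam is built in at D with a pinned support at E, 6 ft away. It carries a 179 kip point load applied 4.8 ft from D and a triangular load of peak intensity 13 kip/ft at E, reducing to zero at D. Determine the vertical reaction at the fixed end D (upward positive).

R_D = 70.53 kip

Release the roller at E. Primary structure: cantilever fixed at D.
Free-end deflection of the primary structure under the applied loading (downward +):
  point load 179 at a = 4.8: Pa²(3L − a)/(6EI) = 9073/EI
  triangular load, peak 13 at the free end: 11w₀L⁴/(120EI) = 1544/EI
  δ_0 = 10618/EI
Tip deflection under a unit load at E: L³/(3EI) = 72/EI.
Compatibility at E: δ_0 − R_E·δ_{EE} = 0, so R_E = 10618/72 = 147.5 kip.
Vertical equilibrium: R_D = ΣP − R_E = 218 − 147.5 = 70.53 kip.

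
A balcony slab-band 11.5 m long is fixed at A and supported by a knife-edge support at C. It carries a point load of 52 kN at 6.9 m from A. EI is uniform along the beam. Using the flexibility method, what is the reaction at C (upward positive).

Choose R_C as the redundant. The primary structure is the cantilever fixed at A.
Free-end deflection of the primary structure under the applied loading (downward +):
  point load 52 at a = 6.9: Pa²(3L − a)/(6EI) = 11388/EI
Tip deflection under a unit load at C: L³/(3EI) = 507/EI.
Compatibility at C: δ_0 − R_C·δ_{CC} = 0, so R_C = 11388/507 = 22.46 kN.

R_C = 22.46 kN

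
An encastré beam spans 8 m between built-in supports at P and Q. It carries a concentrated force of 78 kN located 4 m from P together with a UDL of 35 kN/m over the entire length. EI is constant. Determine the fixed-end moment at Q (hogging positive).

Take the two fixed-end moments M_P, M_Q as redundants; the released structure is the simple span PQ.
On the primary (simply-supported) span, the end slopes from the loading are:
  at P: point load 78 at a = 4: Pab(L + b)/(6LEI) = 312/EI
  at Q: point load 78 at a = 4: Pab(L + a)/(6LEI) = 312/EI
  at P: UDL 35: wL³/(24EI) = 746.7/EI
  at Q: UDL 35: wL³/(24EI) = 746.7/EI
  θ_P0 = 1059/EI,  θ_Q0 = 1059/EI
Flexibility coefficients: a unit moment at one end gives L/(3EI) there and L/(6EI) at the far end, so f₁₁ = f₂₂ = 2.667/EI and f₁₂ = f₂₁ = 1.333/EI.
Compatibility — zero rotation at each built-in end:
  2.667 M_P + 1.333 M_Q = 1059
  1.333 M_P + 2.667 M_Q = 1059
Solving the pair gives M_P = 264.7 kN·m and M_Q = 264.7 kN·m (hogging).

M_Q = 264.7 kN·m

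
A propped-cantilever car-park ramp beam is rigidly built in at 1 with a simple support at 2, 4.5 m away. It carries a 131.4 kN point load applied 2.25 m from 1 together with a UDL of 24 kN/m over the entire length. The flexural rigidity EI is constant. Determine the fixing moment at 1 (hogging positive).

Release the roller at 2. Primary structure: cantilever fixed at 1.
Free-end deflection of the primary structure under the applied loading (downward +):
  point load 131.4 at a = 2.25: Pa²(3L − a)/(6EI) = 1247/EI
  UDL 24: wL⁴/(8EI) = 1230/EI
  δ_0 = 2477/EI
Tip deflection under a unit load at 2: L³/(3EI) = 30.38/EI.
The prop prevents deflection at 2: R_2 = δ_0/δ_{22} = 2477/30.38 = 81.56 kN.
Moment equilibrium about 1: M_1 = Σ(load moments about 1) − R_2·L = 538.6 − 81.56×4.5 = 171.6 kN·m.

M_1 = 171.6 kN·m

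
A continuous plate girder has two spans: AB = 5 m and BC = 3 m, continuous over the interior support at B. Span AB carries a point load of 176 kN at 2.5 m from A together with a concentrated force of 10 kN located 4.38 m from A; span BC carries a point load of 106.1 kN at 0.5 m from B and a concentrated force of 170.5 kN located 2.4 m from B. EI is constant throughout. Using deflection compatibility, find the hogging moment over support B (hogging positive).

M_B = 139.9 kN·m

Release continuity at B by inserting a hinge; the redundant is the internal moment M_B. The primary structure is two simply-supported spans AB and BC.
End slopes at the hinge B, treating each span as simply supported:
  span AB: point load 176 at a = 2.5: Pab(L + a)/(6LEI) = 275/EI
  span AB: point load 10 at a = 4.38: Pab(L + a)/(6LEI) = 8.491/EI
  span BC: point load 106.1 at a = 0.5: Pab(L + b)/(6LEI) = 40.52/EI
  span BC: point load 170.5 at a = 2.4: Pab(L + b)/(6LEI) = 49.1/EI
  relative rotation θ_0 = (283.5 + 89.63)/EI = 373.1/EI
A unit hogging moment at B produces rotation L₁/(3EI) + L₂/(3EI) = 2.667/EI.
Slope continuity at B: θ_0 = M_B·2.667/EI, so M_B = 373.1/2.667 = 139.9 kN·m (hogging).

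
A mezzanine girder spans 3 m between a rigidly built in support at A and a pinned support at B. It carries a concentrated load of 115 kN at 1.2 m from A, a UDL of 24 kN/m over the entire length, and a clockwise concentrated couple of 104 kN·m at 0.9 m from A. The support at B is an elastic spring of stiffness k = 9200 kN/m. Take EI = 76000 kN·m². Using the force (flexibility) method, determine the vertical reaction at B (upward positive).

R_B = 40.38 kN

Release the roller at B. Primary structure: cantilever fixed at A.
Downward deflection at the released point B due to the loads:
  point load 115 at a = 1.2: Pa²(3L − a)/(6EI) = 215.3/EI
  UDL 24: wL⁴/(8EI) = 243/EI
  clockwise couple 104 at a = 0.9: M₀a(2L − a)/(2EI) = 238.7/EI
  δ_0 = 697/EI
Flexibility coefficient — unit upward force at B: δ_{BB} = L³/(3EI) = 9/EI.
With EI = 76000 kN·m²: δ_0 = 0.009171 m and δ_{BB} = 0.000118 m/kN.
Compatibility — the spring shortens by R_B/k under the reaction it provides: δ_0 − R_B·δ_{BB} = R_B/k. With 1/k = 0.000109 m/kN, R_B = δ_0 / (δ_{BB} + 1/k) = 0.009171 / (0.000118 + 0.000109) = 40.38 kN.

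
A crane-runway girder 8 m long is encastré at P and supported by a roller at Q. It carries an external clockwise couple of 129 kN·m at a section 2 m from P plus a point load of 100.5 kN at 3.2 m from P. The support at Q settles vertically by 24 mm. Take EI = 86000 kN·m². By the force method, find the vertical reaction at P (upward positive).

Release the roller at Q. Primary structure: cantilever fixed at P.
Free-end deflection of the primary structure under the applied loading (downward +):
  clockwise couple 129 at a = 2: M₀a(2L − a)/(2EI) = 1806/EI
  point load 100.5 at a = 3.2: Pa²(3L − a)/(6EI) = 3568/EI
  δ_0 = 5374/EI
Tip deflection under a unit load at Q: L³/(3EI) = 170.7/EI.
With EI = 86000 kN·m²: δ_0 = 0.062484 m and δ_{QQ} = 0.001984 m/kN.
Compatibility — the beam at Q must follow the support down by 0.024 m: δ_0 − R_Q·δ_{QQ} = 0.024, so R_Q = (0.062484 − 0.024)/0.001984 = 19.39 kN.
Vertical equilibrium: R_P = ΣP − R_Q = 100.5 − 19.39 = 81.11 kN.

R_P = 81.11 kN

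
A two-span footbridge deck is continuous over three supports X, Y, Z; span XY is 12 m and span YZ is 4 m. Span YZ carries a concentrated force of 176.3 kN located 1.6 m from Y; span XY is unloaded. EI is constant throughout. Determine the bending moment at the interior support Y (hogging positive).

M_Y = 33.85 kN·m

Release continuity at Y by inserting a hinge; the redundant is the internal moment M_Y. The primary structure is two simply-supported spans XY and YZ.
Discontinuity in slope at Y on the released structure — sum the simple-span end rotations:
  span YZ: point load 176.3 at a = 1.6: Pab(L + b)/(6LEI) = 180.5/EI
  relative rotation θ_0 = (0 + 180.5)/EI = 180.5/EI
A unit hogging moment at Y produces rotation L₁/(3EI) + L₂/(3EI) = 5.333/EI.
Compatibility: M_Y·(L₁+L₂)/(3EI) = θ_0, giving M_Y = 33.85 kN·m (hogging).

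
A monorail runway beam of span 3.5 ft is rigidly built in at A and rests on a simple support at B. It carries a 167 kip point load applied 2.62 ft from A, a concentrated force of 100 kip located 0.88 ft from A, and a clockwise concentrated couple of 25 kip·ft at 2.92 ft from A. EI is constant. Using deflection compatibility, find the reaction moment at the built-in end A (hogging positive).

Choose R_B as the redundant. The primary structure is the cantilever fixed at A.
Primary-structure tip deflection at B by superposition:
  point load 167 at a = 2.62: Pa²(3L − a)/(6EI) = 1506/EI
  point load 100 at a = 0.88: Pa²(3L − a)/(6EI) = 124.2/EI
  clockwise couple 25 at a = 2.92: M₀a(2L − a)/(2EI) = 148.9/EI
  δ_0 = 1779/EI
Flexibility coefficient — unit upward force at B: δ_{BB} = L³/(3EI) = 14.29/EI.
The prop prevents deflection at B: R_B = δ_0/δ_{BB} = 1779/14.29 = 124.5 kip.
Moment equilibrium about A: M_A = Σ(load moments about A) − R_B·L = 550.5 − 124.5×3.5 = 115 kip·ft.

M_A = 115 kip·ft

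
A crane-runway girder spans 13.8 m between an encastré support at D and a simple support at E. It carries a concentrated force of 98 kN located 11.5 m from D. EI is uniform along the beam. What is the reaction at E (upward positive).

Remove the prop at E; the released (primary) structure is a cantilever built in at D.
Primary-structure tip deflection at E by superposition:
  point load 98 at a = 11.5: Pa²(3L − a)/(6EI) = 64586/EI
Tip deflection under a unit load at E: L³/(3EI) = 876/EI.
Compatibility at E: δ_0 − R_E·δ_{EE} = 0, so R_E = 64586/876 = 73.73 kN.

R_E = 73.73 kN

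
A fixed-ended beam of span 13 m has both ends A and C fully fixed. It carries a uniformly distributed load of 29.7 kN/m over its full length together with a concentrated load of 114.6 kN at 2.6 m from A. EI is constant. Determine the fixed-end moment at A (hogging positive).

M_A = 609 kN·m

Release both end moments; the primary structure is a simply-supported span AC with redundants M_A and M_C.
On the primary (simply-supported) span, the end slopes from the loading are:
  at A: UDL 29.7: wL³/(24EI) = 2719/EI
  at C: UDL 29.7: wL³/(24EI) = 2719/EI
  at A: point load 114.6 at a = 2.6: Pab(L + b)/(6LEI) = 929.6/EI
  at C: point load 114.6 at a = 2.6: Pab(L + a)/(6LEI) = 619.8/EI
  θ_A0 = 3648/EI,  θ_C0 = 3339/EI
Flexibility coefficients: a unit moment at one end gives L/(3EI) there and L/(6EI) at the far end, so f₁₁ = f₂₂ = 4.333/EI and f₁₂ = f₂₁ = 2.167/EI.
Compatibility — zero rotation at each built-in end:
  4.333 M_A + 2.167 M_C = 3648
  2.167 M_A + 4.333 M_C = 3339
Solving the pair gives M_A = 609 kN·m and M_C = 465.9 kN·m (hogging).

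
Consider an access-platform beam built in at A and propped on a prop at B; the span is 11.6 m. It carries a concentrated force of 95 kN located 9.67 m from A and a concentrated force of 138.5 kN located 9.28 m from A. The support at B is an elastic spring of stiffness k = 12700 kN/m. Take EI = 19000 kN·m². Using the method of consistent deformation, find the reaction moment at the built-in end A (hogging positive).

M_A = 249 kN·m

Release the roller at B. Primary structure: cantilever fixed at A.
Downward deflection at the released point B due to the loads:
  point load 95 at a = 9.67: Pa²(3L − a)/(6EI) = 37206/EI
  point load 138.5 at a = 9.28: Pa²(3L − a)/(6EI) = 50731/EI
  δ_0 = 87938/EI
Tip deflection under a unit load at B: L³/(3EI) = 520.3/EI.
With EI = 19000 kN·m²: δ_0 = 4.6283 m and δ_{BB} = 0.027384 m/kN.
Compatibility — the spring shortens by R_B/k under the reaction it provides: δ_0 − R_B·δ_{BB} = R_B/k. With 1/k = 0.000079 m/kN, R_B = δ_0 / (δ_{BB} + 1/k) = 4.6283 / (0.027384 + 0.000079) = 168.5 kN.
Moment equilibrium about A: M_A = Σ(load moments about A) − R_B·L = 2204 − 168.5×11.6 = 249 kN·m.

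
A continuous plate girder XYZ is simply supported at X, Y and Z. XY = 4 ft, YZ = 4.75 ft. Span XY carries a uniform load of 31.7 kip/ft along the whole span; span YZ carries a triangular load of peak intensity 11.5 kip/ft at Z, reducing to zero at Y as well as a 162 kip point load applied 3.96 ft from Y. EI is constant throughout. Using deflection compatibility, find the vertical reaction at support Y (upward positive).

R_Y = 132.1 kip

Insert a hinge at Y; M_Y is the redundant, and each span becomes simply supported.
End slopes at the hinge Y, treating each span as simply supported:
  span XY: UDL 31.7: wL³/(24EI) = 84.53/EI
  span YZ: triangular load, peak 11.5: 7w₀L³/(360EI) = 23.96/EI
  span YZ: point load 162 at a = 3.96: Pab(L + b)/(6LEI) = 98.51/EI
  relative rotation θ_0 = (84.53 + 122.5)/EI = 207/EI
A unit hogging moment at Y produces rotation L₁/(3EI) + L₂/(3EI) = 2.917/EI.
Slope continuity at Y: θ_0 = M_Y·2.917/EI, so M_Y = 207/2.917 = 70.98 kip·ft (hogging).
Span XY, ΣM about X with M_Y applied at Y: R_Y^{XY}·4 = 253.6 + 70.98, so R_Y^{XY} = 81.14 kip and R_X = 126.8 − 81.14 = 45.66 kip.
Span YZ, ΣM about Z: R_Y^{YZ}·4.75 = 171.2 + 70.98, so R_Y^{YZ} = 50.99 kip and R_Z = 189.3 − 50.99 = 138.3 kip.
R_Y = 81.14 + 50.99 = 132.1 kip.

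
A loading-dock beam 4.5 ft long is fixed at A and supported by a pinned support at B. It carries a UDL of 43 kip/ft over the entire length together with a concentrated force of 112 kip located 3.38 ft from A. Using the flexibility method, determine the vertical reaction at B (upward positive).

R_B = 143.6 kip

Release the roller at B. Primary structure: cantilever fixed at A.
Free-end deflection of the primary structure under the applied loading (downward +):
  UDL 43: wL⁴/(8EI) = 2204/EI
  point load 112 at a = 3.38: Pa²(3L − a)/(6EI) = 2158/EI
  δ_0 = 4362/EI
Flexibility coefficient — unit upward force at B: δ_{BB} = L³/(3EI) = 30.38/EI.
The prop prevents deflection at B: R_B = δ_0/δ_{BB} = 4362/30.38 = 143.6 kip.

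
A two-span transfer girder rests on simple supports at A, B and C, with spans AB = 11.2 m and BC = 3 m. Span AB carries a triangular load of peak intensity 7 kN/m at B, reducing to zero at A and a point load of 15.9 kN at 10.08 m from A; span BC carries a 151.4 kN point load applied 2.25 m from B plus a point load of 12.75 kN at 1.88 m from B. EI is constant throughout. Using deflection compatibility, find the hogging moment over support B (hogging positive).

M_B = 70.72 kN·m

Release continuity at B by inserting a hinge; the redundant is the internal moment M_B. The primary structure is two simply-supported spans AB and BC.
Rotations at B on the released spans (each span's end-slope, ×1/EI):
  span AB: triangular load, peak 7: w₀L³/(45EI) = 218.5/EI
  span AB: point load 15.9 at a = 10.08: Pab(L + a)/(6LEI) = 56.84/EI
  span BC: point load 151.4 at a = 2.25: Pab(L + b)/(6LEI) = 53.23/EI
  span BC: point load 12.75 at a = 1.88: Pab(L + b)/(6LEI) = 6.145/EI
  relative rotation θ_0 = (275.4 + 59.37)/EI = 334.8/EI
A unit hogging moment at B produces rotation L₁/(3EI) + L₂/(3EI) = 4.733/EI.
Compatibility: M_B·(L₁+L₂)/(3EI) = θ_0, giving M_B = 70.72 kN·m (hogging).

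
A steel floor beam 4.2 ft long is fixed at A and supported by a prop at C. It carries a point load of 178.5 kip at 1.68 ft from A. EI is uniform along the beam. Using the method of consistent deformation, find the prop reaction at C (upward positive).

Choose R_C as the redundant. The primary structure is the cantilever fixed at A.
Deflection at C on the released cantilever, summing each load's contribution:
  point load 178.5 at a = 1.68: Pa²(3L − a)/(6EI) = 916.9/EI
Tip deflection under a unit load at C: L³/(3EI) = 24.7/EI.
The prop prevents deflection at C: R_C = δ_0/δ_{CC} = 916.9/24.7 = 37.13 kip.

R_C = 37.13 kip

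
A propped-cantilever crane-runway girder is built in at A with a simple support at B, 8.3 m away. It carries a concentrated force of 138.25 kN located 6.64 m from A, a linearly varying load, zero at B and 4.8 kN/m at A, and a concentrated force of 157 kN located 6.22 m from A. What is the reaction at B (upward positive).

R_B = 200.5 kN

Choose R_B as the redundant. The primary structure is the cantilever fixed at A.
Deflection at B on the released cantilever, summing each load's contribution:
  point load 138.25 at a = 6.64: Pa²(3L − a)/(6EI) = 18550/EI
  triangular load, peak 4.8 at the fixed end: w₀L⁴/(30EI) = 759.3/EI
  point load 157 at a = 6.22: Pa²(3L − a)/(6EI) = 18911/EI
  δ_0 = 38220/EI
Tip deflection under a unit load at B: L³/(3EI) = 190.6/EI.
Compatibility at B: δ_0 − R_B·δ_{BB} = 0, so R_B = 38220/190.6 = 200.5 kN.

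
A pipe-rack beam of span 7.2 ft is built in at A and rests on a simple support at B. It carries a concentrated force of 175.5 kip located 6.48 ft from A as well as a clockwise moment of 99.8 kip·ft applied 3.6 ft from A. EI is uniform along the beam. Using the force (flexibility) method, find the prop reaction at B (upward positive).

Take the reaction at B as the redundant and release it; the primary structure is a cantilever fixed at A.
Primary-structure tip deflection at B by superposition:
  point load 175.5 at a = 6.48: Pa²(3L − a)/(6EI) = 18571/EI
  clockwise couple 99.8 at a = 3.6: M₀a(2L − a)/(2EI) = 1940/EI
  δ_0 = 20511/EI
Flexibility coefficient — unit upward force at B: δ_{BB} = L³/(3EI) = 124.4/EI.
Compatibility at B: δ_0 − R_B·δ_{BB} = 0, so R_B = 20511/124.4 = 164.9 kip.

R_B = 164.9 kip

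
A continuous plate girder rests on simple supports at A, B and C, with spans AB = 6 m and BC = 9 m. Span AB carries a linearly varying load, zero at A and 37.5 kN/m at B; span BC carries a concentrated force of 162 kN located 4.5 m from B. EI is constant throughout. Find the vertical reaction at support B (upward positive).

R_B = 211.6 kN

Insert a hinge at B; M_B is the redundant, and each span becomes simply supported.
Rotations at B on the released spans (each span's end-slope, ×1/EI):
  span AB: triangular load, peak 37.5: w₀L³/(45EI) = 180/EI
  span BC: point load 162 at a = 4.5: Pab(L + b)/(6LEI) = 820.1/EI
  relative rotation θ_0 = (180 + 820.1)/EI = 1000/EI
A unit hogging moment at B produces rotation L₁/(3EI) + L₂/(3EI) = 5/EI.
Slope continuity at B: θ_0 = M_B·5/EI, so M_B = 1000/5 = 200 kN·m (hogging).
Span AB, ΣM about A with M_B applied at B: R_B^{AB}·6 = 450 + 200, so R_B^{AB} = 108.3 kN and R_A = 112.5 − 108.3 = 4.162 kN.
Span BC, ΣM about C: R_B^{BC}·9 = 729 + 200, so R_B^{BC} = 103.2 kN and R_C = 162 − 103.2 = 58.77 kN.
R_B = 108.3 + 103.2 = 211.6 kN.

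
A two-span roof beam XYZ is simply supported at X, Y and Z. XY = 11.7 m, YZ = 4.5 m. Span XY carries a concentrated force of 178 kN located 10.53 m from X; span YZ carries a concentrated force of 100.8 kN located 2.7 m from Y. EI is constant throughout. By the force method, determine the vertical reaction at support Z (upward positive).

Release continuity at Y by inserting a hinge; the redundant is the internal moment M_Y. The primary structure is two simply-supported spans XY and YZ.
Discontinuity in slope at Y on the released structure — sum the simple-span end rotations:
  span XY: point load 178 at a = 10.53: Pab(L + a)/(6LEI) = 694.4/EI
  span YZ: point load 100.8 at a = 2.7: Pab(L + b)/(6LEI) = 114.3/EI
  relative rotation θ_0 = (694.4 + 114.3)/EI = 808.8/EI
A unit hogging moment at Y produces rotation L₁/(3EI) + L₂/(3EI) = 5.4/EI.
Compatibility: M_Y·(L₁+L₂)/(3EI) = θ_0, giving M_Y = 149.8 kN·m (hogging).
Span YZ, ΣM about Z: R_Y^{YZ}·4.5 = 181.4 + 149.8, so R_Y^{YZ} = 73.6 kN and R_Z = 100.8 − 73.6 = 27.2 kN.

R_Z = 27.2 kN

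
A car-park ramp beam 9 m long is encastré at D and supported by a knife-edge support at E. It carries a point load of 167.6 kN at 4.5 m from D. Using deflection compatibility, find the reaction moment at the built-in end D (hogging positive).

Take the reaction at E as the redundant and release it; the primary structure is a cantilever fixed at D.
Free-end deflection of the primary structure under the applied loading (downward +):
  point load 167.6 at a = 4.5: Pa²(3L − a)/(6EI) = 12727/EI
Tip deflection under a unit load at E: L³/(3EI) = 243/EI.
Compatibility at E: δ_0 − R_E·δ_{EE} = 0, so R_E = 12727/243 = 52.38 kN.
Moment equilibrium about D: M_D = Σ(load moments about D) − R_E·L = 754.2 − 52.38×9 = 282.8 kN·m.

M_D = 282.8 kN·m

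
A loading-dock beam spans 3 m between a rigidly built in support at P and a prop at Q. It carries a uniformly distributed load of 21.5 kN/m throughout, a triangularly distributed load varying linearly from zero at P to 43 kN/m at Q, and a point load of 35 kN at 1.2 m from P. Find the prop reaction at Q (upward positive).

R_Q = 66.94 kN

Choose R_Q as the redundant. The primary structure is the cantilever fixed at P.
Free-end deflection of the primary structure under the applied loading (downward +):
  UDL 21.5: wL⁴/(8EI) = 217.7/EI
  triangular load, peak 43 at the free end: 11w₀L⁴/(120EI) = 319.3/EI
  point load 35 at a = 1.2: Pa²(3L − a)/(6EI) = 65.52/EI
  δ_0 = 602.5/EI
Tip deflection under a unit load at Q: L³/(3EI) = 9/EI.
The prop prevents deflection at Q: R_Q = δ_0/δ_{QQ} = 602.5/9 = 66.94 kN.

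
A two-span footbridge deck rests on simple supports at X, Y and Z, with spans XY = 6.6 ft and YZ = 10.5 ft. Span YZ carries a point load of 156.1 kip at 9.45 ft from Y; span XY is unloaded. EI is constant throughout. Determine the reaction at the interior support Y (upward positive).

R_Y = 27.9 kip

Insert a hinge at Y; M_Y is the redundant, and each span becomes simply supported.
End slopes at the hinge Y, treating each span as simply supported:
  span YZ: point load 156.1 at a = 9.45: Pab(L + b)/(6LEI) = 284/EI
  relative rotation θ_0 = (0 + 284)/EI = 284/EI
A unit hogging moment at Y produces rotation L₁/(3EI) + L₂/(3EI) = 5.7/EI.
Compatibility: M_Y·(L₁+L₂)/(3EI) = θ_0, giving M_Y = 49.82 kip·ft (hogging).
Span XY, ΣM about X with M_Y applied at Y: R_Y^{XY}·6.6 = 0 + 49.82, so R_Y^{XY} = 7.548 kip and R_X = 0 − 7.548 = -7.548 kip.
Span YZ, ΣM about Z: R_Y^{YZ}·10.5 = 163.9 + 49.82, so R_Y^{YZ} = 20.35 kip and R_Z = 156.1 − 20.35 = 135.7 kip.
R_Y = 7.548 + 20.35 = 27.9 kip.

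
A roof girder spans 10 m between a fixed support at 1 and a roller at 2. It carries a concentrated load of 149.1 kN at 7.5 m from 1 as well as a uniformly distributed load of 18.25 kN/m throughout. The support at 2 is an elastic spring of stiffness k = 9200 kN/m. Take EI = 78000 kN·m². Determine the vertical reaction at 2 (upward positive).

Take the reaction at 2 as the redundant and release it; the primary structure is a cantilever fixed at 1.
Free-end deflection of the primary structure under the applied loading (downward +):
  point load 149.1 at a = 7.5: Pa²(3L − a)/(6EI) = 31451/EI
  UDL 18.25: wL⁴/(8EI) = 22812/EI
  δ_0 = 54263/EI
Flexibility coefficient — unit upward force at 2: δ_{22} = L³/(3EI) = 333.3/EI.
With EI = 78000 kN·m²: δ_0 = 0.69568 m and δ_{22} = 0.004274 m/kN.
Compatibility — the spring shortens by R_2/k under the reaction it provides: δ_0 − R_2·δ_{22} = R_2/k. With 1/k = 0.000109 m/kN, R_2 = δ_0 / (δ_{22} + 1/k) = 0.69568 / (0.004274 + 0.000109) = 158.8 kN.

R_2 = 158.8 kN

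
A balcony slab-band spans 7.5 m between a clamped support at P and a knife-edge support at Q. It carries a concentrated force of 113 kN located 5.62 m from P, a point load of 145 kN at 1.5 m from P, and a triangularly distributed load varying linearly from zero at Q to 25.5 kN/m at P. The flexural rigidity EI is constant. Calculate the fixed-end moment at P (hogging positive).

Release the roller at Q. Primary structure: cantilever fixed at P.
Free-end deflection of the primary structure under the applied loading (downward +):
  point load 113 at a = 5.62: Pa²(3L − a)/(6EI) = 10041/EI
  point load 145 at a = 1.5: Pa²(3L − a)/(6EI) = 1142/EI
  triangular load, peak 25.5 at the fixed end: w₀L⁴/(30EI) = 2689/EI
  δ_0 = 13872/EI
Tip deflection under a unit load at Q: L³/(3EI) = 140.6/EI.
Compatibility at Q: δ_0 − R_Q·δ_{QQ} = 0, so R_Q = 13872/140.6 = 98.65 kN.
Moment equilibrium about P: M_P = Σ(load moments about P) − R_Q·L = 1092 − 98.65×7.5 = 351.8 kN·m.

M_P = 351.8 kN·m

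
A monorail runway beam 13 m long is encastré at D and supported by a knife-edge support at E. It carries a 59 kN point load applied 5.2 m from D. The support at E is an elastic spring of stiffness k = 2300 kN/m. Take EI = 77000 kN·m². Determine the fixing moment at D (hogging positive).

Release the roller at E. Primary structure: cantilever fixed at D.
Free-end deflection of the primary structure under the applied loading (downward +):
  point load 59 at a = 5.2: Pa²(3L − a)/(6EI) = 8987/EI
Flexibility coefficient — unit upward force at E: δ_{EE} = L³/(3EI) = 732.3/EI.
With EI = 77000 kN·m²: δ_0 = 0.11672 m and δ_{EE} = 0.009511 m/kN.
Compatibility — the spring shortens by R_E/k under the reaction it provides: δ_0 − R_E·δ_{EE} = R_E/k. With 1/k = 0.000435 m/kN, R_E = δ_0 / (δ_{EE} + 1/k) = 0.11672 / (0.009511 + 0.000435) = 11.74 kN.
Moment equilibrium about D: M_D = Σ(load moments about D) − R_E·L = 306.8 − 11.74×13 = 154.2 kN·m.

M_D = 154.2 kN·m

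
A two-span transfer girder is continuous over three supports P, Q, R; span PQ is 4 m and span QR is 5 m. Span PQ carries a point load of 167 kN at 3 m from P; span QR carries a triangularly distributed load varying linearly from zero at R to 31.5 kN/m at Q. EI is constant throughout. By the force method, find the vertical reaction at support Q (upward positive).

Take M_Q as the redundant. Released structure: two simple spans PQ and QR with a hinge at Q.
Rotations at Q on the released spans (each span's end-slope, ×1/EI):
  span PQ: point load 167 at a = 3: Pab(L + a)/(6LEI) = 146.1/EI
  span QR: triangular load, peak 31.5: w₀L³/(45EI) = 87.5/EI
  relative rotation θ_0 = (146.1 + 87.5)/EI = 233.6/EI
A unit hogging moment at Q produces rotation L₁/(3EI) + L₂/(3EI) = 3/EI.
Slope continuity at Q: θ_0 = M_Q·3/EI, so M_Q = 233.6/3 = 77.88 kN·m (hogging).
Span PQ, ΣM about P with M_Q applied at Q: R_Q^{PQ}·4 = 501 + 77.88, so R_Q^{PQ} = 144.7 kN and R_P = 167 − 144.7 = 22.28 kN.
Span QR, ΣM about R: R_Q^{QR}·5 = 262.5 + 77.88, so R_Q^{QR} = 68.08 kN and R_R = 78.75 − 68.08 = 10.68 kN.
R_Q = 144.7 + 68.08 = 212.8 kN.

R_Q = 212.8 kN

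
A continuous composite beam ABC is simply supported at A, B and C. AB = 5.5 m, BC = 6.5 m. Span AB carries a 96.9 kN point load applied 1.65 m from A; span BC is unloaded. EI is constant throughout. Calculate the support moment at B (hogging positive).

Release continuity at B by inserting a hinge; the redundant is the internal moment M_B. The primary structure is two simply-supported spans AB and BC.
End slopes at the hinge B, treating each span as simply supported:
  span AB: point load 96.9 at a = 1.65: Pab(L + a)/(6LEI) = 133.4/EI
  relative rotation θ_0 = (133.4 + 0)/EI = 133.4/EI
A unit hogging moment at B produces rotation L₁/(3EI) + L₂/(3EI) = 4/EI.
Compatibility: M_B·(L₁+L₂)/(3EI) = θ_0, giving M_B = 33.34 kN·m (hogging).

M_B = 33.34 kN·m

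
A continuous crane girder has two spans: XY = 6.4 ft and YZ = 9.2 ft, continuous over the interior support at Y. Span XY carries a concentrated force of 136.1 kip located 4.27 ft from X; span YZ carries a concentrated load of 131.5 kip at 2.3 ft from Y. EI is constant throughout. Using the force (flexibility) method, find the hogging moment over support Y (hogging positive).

Insert a hinge at Y; M_Y is the redundant, and each span becomes simply supported.
Rotations at Y on the released spans (each span's end-slope, ×1/EI):
  span XY: point load 136.1 at a = 4.27: Pab(L + a)/(6LEI) = 344/EI
  span YZ: point load 131.5 at a = 2.3: Pab(L + b)/(6LEI) = 608.7/EI
  relative rotation θ_0 = (344 + 608.7)/EI = 952.6/EI
A unit hogging moment at Y produces rotation L₁/(3EI) + L₂/(3EI) = 5.2/EI.
Compatibility: M_Y·(L₁+L₂)/(3EI) = θ_0, giving M_Y = 183.2 kip·ft (hogging).

M_Y = 183.2 kip·ft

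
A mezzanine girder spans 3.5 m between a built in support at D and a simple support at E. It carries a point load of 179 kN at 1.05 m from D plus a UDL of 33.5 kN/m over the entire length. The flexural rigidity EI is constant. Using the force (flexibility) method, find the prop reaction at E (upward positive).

R_E = 65.72 kN

Choose R_E as the redundant. The primary structure is the cantilever fixed at D.
Downward deflection at the released point E due to the loads:
  point load 179 at a = 1.05: Pa²(3L − a)/(6EI) = 310.8/EI
  UDL 33.5: wL⁴/(8EI) = 628.4/EI
  δ_0 = 939.2/EI
Flexibility coefficient — unit upward force at E: δ_{EE} = L³/(3EI) = 14.29/EI.
Compatibility at E: δ_0 − R_E·δ_{EE} = 0, so R_E = 939.2/14.29 = 65.72 kN.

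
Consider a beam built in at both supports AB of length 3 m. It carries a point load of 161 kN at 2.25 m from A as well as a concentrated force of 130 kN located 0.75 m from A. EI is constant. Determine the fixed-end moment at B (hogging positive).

Take the two fixed-end moments M_A, M_B as redundants; the released structure is the simple span AB.
Simple-span end rotations at A and B under the given loads:
  at A: point load 161 at a = 2.25: Pab(L + b)/(6LEI) = 56.6/EI
  at B: point load 161 at a = 2.25: Pab(L + a)/(6LEI) = 79.24/EI
  at A: point load 130 at a = 0.75: Pab(L + b)/(6LEI) = 63.98/EI
  at B: point load 130 at a = 0.75: Pab(L + a)/(6LEI) = 45.7/EI
  θ_A0 = 120.6/EI,  θ_B0 = 124.9/EI
Flexibility coefficients: a unit moment at one end gives L/(3EI) there and L/(6EI) at the far end, so f₁₁ = f₂₂ = 1/EI and f₁₂ = f₂₁ = 0.5/EI.
Compatibility — zero rotation at each built-in end:
  1 M_A + 0.5 M_B = 120.6
  0.5 M_A + 1 M_B = 124.9
Solving the pair gives M_A = 77.48 kN·m and M_B = 86.2 kN·m (hogging).

M_B = 86.2 kN·m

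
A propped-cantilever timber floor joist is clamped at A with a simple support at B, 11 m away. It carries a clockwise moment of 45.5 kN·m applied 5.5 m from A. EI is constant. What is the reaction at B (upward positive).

R_B = 4.653 kN

Take the reaction at B as the redundant and release it; the primary structure is a cantilever fixed at A.
Downward deflection at the released point B due to the loads:
  clockwise couple 45.5 at a = 5.5: M₀a(2L − a)/(2EI) = 2065/EI
Tip deflection under a unit load at B: L³/(3EI) = 443.7/EI.
Compatibility at B: δ_0 − R_B·δ_{BB} = 0, so R_B = 2065/443.7 = 4.653 kN.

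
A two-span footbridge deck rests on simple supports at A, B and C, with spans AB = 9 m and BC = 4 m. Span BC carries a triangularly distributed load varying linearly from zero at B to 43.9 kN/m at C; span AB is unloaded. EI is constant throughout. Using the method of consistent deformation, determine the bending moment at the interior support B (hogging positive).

M_B = 12.61 kN·m

Insert a hinge at B; M_B is the redundant, and each span becomes simply supported.
Discontinuity in slope at B on the released structure — sum the simple-span end rotations:
  span BC: triangular load, peak 43.9: 7w₀L³/(360EI) = 54.63/EI
  relative rotation θ_0 = (0 + 54.63)/EI = 54.63/EI
A unit hogging moment at B produces rotation L₁/(3EI) + L₂/(3EI) = 4.333/EI.
Compatibility: M_B·(L₁+L₂)/(3EI) = θ_0, giving M_B = 12.61 kN·m (hogging).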